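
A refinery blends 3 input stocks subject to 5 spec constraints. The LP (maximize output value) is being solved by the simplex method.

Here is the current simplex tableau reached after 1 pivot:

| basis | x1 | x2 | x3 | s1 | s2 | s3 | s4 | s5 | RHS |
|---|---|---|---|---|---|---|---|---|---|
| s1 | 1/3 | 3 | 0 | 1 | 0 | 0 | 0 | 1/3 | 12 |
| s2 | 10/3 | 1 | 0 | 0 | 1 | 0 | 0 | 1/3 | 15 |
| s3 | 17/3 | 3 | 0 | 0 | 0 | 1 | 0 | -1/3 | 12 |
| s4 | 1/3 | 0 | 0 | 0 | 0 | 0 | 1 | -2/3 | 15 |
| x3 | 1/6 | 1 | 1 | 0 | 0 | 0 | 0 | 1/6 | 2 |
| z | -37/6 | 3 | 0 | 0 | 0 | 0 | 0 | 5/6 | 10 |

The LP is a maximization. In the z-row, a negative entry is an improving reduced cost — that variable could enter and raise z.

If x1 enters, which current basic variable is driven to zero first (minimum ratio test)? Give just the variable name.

Ratios: row 1 (s1): 12/(1/3) = 36; row 2 (s2): 15/(10/3) = 9/2; row 3 (s3): 12/(17/3) = 36/17; row 4 (s4): 15/(1/3) = 45; row 5 (x3): 2/(1/6) = 12.
Minimum ratio 36/17 is in the s3 row, so s3 leaves.

s3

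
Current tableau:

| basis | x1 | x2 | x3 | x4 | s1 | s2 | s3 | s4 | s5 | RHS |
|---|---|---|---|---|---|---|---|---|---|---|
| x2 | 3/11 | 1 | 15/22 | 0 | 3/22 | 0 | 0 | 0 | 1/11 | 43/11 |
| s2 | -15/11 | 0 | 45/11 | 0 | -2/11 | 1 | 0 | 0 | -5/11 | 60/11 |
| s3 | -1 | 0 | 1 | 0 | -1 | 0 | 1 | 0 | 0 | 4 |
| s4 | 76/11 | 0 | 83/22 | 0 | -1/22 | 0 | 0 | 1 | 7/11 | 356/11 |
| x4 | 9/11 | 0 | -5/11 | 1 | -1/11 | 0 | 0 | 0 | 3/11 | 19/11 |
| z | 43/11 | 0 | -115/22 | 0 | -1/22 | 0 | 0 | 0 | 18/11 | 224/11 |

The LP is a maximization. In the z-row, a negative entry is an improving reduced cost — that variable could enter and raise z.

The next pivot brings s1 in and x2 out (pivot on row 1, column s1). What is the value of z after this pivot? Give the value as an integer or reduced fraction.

65/3

Minimum ratio for s1: (43/11)/(3/22) = 86/3.
z changes by −(z-row coeff of s1)·ratio = −(-1/22)·(86/3) = 43/33.
New z = 224/11 + (43/33) = 65/3.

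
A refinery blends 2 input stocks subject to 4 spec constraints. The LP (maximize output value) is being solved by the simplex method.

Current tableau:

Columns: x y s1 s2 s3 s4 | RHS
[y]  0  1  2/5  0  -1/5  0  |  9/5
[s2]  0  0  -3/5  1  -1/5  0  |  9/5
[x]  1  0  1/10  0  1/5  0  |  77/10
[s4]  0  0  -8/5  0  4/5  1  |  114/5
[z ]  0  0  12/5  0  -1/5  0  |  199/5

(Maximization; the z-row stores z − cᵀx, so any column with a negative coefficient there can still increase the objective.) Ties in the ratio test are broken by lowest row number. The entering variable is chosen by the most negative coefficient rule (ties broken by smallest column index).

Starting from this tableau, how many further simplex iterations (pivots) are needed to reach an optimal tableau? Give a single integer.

1

pivot: s3 in, s4 out → z = 91/2
No improving column remains; optimal.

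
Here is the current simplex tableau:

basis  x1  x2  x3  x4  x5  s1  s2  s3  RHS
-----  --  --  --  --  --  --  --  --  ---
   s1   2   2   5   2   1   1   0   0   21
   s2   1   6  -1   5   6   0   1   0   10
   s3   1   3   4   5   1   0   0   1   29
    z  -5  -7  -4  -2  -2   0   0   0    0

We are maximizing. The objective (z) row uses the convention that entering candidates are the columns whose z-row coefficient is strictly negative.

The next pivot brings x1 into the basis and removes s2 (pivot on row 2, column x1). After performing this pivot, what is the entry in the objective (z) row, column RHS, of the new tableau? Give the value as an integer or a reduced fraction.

Pivot element is row 2, column x1: 1.
Normalize row 2: new (row 2, RHS) = 10/1 = 10.
z-row ← z-row − (-5)·(new row 2): 0 − (-5)·10 = 50.

50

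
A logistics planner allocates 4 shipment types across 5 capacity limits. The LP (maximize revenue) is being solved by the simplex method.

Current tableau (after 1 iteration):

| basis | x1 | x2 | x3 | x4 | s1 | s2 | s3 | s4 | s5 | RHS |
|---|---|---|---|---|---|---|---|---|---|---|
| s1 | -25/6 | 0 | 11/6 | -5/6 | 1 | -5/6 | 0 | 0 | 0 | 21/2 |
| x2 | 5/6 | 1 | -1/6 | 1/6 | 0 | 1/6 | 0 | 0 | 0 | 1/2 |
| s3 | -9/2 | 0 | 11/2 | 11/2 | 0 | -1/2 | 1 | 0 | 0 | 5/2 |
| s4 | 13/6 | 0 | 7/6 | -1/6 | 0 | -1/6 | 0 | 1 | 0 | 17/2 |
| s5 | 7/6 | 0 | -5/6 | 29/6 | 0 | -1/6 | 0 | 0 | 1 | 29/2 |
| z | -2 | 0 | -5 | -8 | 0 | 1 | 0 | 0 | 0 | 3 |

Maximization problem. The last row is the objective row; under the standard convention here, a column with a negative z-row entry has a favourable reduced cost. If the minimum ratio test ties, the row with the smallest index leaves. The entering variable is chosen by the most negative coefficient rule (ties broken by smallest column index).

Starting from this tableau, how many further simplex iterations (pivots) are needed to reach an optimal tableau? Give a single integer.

pivot: x4 in, s3 out → z = 73/11
pivot: x1 in, x2 out → z = 83/8
No improving column remains; optimal.

2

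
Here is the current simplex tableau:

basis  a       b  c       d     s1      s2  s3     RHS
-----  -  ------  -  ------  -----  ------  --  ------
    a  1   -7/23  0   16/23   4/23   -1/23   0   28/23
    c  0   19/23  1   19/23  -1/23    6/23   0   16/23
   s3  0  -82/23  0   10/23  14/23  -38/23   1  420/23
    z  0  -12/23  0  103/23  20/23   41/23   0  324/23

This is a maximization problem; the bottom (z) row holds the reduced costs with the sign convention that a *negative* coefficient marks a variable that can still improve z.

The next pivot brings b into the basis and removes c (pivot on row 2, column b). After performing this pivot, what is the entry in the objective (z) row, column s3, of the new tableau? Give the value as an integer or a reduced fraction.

0

Pivot element is row 2, column b: 19/23.
Normalize row 2: new (row 2, s3) = 0/(19/23) = 0.
z-row ← z-row − (-12/23)·(new row 2): 0 − (-12/23)·0 = 0.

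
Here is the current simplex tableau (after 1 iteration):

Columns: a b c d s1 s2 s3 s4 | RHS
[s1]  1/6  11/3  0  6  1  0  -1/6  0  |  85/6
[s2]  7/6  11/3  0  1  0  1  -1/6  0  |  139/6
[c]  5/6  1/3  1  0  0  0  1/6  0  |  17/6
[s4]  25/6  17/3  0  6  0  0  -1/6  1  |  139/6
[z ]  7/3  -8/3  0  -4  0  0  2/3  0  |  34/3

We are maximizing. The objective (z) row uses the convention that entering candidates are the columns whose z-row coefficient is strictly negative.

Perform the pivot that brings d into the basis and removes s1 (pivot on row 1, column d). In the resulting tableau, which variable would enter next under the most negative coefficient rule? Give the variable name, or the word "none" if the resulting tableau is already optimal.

b

Pivot element 6. New z-row = old z-row − (-4)·(row 1/6).
Updated z-row coefficients: a: 22/9, b: -2/9, c: 0, d: 0, s1: 2/3, s2: 0, s3: 5/9, s4: 0.
The most negative is -2/9 in column b, so b would enter next.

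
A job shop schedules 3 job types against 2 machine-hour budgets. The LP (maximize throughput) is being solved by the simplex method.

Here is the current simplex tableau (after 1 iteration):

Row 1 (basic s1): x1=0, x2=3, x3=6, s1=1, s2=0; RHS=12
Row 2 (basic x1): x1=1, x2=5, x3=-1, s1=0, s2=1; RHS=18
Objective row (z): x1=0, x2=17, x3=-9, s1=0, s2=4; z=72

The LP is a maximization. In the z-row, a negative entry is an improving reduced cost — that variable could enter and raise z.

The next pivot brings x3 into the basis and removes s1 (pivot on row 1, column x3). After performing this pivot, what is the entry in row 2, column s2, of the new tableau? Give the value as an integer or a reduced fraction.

1

Pivot element is row 1, column x3: 6.
Normalize row 1: new (row 1, s2) = 0/6 = 0.
row 2 ← row 2 − (-1)·(new row 1): 1 − (-1)·0 = 1.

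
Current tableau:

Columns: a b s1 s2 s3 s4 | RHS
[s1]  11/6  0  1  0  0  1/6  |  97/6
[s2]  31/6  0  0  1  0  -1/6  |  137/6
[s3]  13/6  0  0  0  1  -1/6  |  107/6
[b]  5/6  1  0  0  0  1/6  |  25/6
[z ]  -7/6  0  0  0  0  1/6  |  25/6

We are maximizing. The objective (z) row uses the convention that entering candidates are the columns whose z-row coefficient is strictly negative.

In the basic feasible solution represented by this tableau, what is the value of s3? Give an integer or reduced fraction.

107/6

s3 is basic (row 3); its value is the RHS of that row: 107/6.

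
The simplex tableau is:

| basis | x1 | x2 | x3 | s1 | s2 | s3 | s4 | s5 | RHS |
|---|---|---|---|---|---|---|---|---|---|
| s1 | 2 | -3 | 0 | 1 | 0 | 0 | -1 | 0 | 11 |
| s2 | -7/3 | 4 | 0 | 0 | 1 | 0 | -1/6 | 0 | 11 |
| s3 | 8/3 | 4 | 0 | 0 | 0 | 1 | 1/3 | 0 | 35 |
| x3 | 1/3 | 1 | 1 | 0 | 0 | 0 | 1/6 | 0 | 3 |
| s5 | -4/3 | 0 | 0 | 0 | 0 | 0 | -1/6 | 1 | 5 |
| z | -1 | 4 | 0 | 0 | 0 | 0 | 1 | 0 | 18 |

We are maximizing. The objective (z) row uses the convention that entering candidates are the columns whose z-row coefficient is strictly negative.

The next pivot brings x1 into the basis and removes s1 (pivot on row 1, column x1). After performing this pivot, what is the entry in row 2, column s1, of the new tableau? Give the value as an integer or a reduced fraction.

7/6

Pivot element is row 1, column x1: 2.
Normalize row 1: new (row 1, s1) = 1/2 = 1/2.
row 2 ← row 2 − (-7/3)·(new row 1): 0 − (-7/3)·(1/2) = 7/6.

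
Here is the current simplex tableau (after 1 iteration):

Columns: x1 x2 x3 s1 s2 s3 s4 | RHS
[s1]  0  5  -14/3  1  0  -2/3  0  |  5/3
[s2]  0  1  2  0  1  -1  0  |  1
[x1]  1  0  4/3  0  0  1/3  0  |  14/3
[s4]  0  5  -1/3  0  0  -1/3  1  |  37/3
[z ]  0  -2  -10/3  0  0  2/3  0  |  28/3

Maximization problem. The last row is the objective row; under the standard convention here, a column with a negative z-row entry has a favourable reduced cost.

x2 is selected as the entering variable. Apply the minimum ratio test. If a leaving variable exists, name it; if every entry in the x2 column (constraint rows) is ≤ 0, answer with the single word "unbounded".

Ratios: row 1 (s1): (5/3)/5 = 1/3; row 2 (s2): 1/1 = 1; row 3 (x1): entry 0 ≤ 0, skip; row 4 (s4): (37/3)/5 = 37/15.
Minimum ratio is in the s1 row, so s1 leaves.

s1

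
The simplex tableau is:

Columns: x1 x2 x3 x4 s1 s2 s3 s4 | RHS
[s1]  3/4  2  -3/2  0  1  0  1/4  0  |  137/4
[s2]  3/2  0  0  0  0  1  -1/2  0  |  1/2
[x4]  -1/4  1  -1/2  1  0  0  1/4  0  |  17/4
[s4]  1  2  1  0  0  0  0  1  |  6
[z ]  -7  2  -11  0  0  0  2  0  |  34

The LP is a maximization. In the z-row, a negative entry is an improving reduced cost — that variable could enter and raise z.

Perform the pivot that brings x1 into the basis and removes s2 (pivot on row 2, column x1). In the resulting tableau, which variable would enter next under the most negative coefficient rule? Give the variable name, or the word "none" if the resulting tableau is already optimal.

Pivot element 3/2. New z-row = old z-row − (-7)·(row 2/(3/2)).
Updated z-row coefficients: x1: 0, x2: 2, x3: -11, x4: 0, s1: 0, s2: 14/3, s3: -1/3, s4: 0.
The most negative is -11 in column x3, so x3 would enter next.

x3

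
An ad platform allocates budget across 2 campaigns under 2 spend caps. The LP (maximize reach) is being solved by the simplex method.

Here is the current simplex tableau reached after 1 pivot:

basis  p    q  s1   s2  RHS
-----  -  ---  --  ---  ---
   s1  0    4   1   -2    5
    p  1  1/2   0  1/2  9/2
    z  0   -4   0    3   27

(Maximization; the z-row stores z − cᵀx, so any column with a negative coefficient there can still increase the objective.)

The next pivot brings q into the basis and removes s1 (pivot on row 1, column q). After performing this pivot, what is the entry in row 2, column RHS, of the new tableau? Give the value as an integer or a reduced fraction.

Pivot element is row 1, column q: 4.
Normalize row 1: new (row 1, RHS) = 5/4 = 5/4.
row 2 ← row 2 − (1/2)·(new row 1): 9/2 − (1/2)·(5/4) = 31/8.

31/8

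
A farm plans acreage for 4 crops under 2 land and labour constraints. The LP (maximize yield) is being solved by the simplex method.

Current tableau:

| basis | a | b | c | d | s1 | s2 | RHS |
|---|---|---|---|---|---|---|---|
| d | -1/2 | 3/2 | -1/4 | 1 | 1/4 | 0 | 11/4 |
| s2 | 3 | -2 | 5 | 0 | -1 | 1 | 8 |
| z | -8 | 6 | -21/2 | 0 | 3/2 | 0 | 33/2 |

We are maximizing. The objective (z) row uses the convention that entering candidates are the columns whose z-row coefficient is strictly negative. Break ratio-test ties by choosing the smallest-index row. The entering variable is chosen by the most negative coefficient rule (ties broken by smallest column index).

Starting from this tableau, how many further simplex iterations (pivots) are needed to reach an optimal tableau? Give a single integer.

pivot: c in, s2 out → z = 333/10
pivot: a in, c out → z = 227/6
pivot: s1 in, d out → z = 95
No improving column remains; optimal.

3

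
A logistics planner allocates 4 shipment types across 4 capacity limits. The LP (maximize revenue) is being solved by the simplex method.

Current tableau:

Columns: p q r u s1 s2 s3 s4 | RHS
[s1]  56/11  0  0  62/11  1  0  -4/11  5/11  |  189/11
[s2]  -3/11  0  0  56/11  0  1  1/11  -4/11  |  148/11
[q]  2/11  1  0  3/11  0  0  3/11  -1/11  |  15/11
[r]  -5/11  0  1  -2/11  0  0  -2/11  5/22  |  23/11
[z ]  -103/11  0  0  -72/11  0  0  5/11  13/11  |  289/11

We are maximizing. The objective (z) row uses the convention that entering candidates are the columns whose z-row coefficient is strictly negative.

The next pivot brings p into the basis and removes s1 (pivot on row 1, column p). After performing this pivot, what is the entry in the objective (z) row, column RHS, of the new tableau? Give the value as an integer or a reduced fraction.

Pivot element is row 1, column p: 56/11.
Normalize row 1: new (row 1, RHS) = (189/11)/(56/11) = 27/8.
z-row ← z-row − (-103/11)·(new row 1): 289/11 − (-103/11)·(27/8) = 463/8.

463/8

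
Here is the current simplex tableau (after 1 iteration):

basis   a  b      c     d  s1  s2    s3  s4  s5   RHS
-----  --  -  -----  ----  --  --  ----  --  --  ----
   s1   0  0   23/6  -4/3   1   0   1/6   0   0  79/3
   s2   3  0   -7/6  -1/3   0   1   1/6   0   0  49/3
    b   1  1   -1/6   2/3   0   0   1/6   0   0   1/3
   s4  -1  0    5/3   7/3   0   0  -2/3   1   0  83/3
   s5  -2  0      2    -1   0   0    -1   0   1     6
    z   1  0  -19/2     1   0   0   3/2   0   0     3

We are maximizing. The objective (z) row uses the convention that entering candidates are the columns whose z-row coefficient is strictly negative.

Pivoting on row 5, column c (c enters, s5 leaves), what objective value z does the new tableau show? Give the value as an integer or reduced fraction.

63/2

Minimum ratio for c: 6/2 = 3.
z changes by −(z-row coeff of c)·ratio = −(-19/2)·3 = 57/2.
New z = 3 + (57/2) = 63/2.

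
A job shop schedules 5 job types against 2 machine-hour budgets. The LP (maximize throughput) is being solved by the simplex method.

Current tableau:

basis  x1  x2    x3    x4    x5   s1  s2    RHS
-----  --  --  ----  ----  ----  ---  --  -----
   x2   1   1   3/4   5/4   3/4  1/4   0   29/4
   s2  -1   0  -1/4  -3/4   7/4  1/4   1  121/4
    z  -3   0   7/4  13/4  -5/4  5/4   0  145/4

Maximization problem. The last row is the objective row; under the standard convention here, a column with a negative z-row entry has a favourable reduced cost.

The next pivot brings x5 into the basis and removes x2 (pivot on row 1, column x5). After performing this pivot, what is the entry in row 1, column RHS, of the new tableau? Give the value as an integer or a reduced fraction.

29/3

Pivot element is row 1, column x5: 3/4.
Normalize row 1: new (row 1, RHS) = (29/4)/(3/4) = 29/3.
Row 1 is the pivot row, so the entry is 29/3.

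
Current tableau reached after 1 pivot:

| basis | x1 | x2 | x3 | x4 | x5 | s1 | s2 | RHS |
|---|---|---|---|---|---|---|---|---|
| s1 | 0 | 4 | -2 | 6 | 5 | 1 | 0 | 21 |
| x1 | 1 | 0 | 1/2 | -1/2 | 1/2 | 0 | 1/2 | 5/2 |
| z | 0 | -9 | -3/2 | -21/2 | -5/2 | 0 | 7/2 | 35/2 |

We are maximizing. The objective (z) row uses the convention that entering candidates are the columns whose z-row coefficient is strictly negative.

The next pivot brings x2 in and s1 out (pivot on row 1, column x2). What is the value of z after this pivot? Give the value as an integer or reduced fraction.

Minimum ratio for x2: 21/4 = 21/4.
z changes by −(z-row coeff of x2)·ratio = −(-9)·(21/4) = 189/4.
New z = 35/2 + (189/4) = 259/4.

259/4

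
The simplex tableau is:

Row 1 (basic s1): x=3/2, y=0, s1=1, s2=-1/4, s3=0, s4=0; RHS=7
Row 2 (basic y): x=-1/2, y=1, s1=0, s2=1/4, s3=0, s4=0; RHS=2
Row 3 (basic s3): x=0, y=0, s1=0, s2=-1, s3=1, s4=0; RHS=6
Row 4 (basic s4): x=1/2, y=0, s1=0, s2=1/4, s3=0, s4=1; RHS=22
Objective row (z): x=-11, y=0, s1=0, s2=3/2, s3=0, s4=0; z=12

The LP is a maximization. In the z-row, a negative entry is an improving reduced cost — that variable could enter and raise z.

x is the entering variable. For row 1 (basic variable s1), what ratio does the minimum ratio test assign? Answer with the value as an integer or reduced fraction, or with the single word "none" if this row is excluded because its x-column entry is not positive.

Ratio = RHS / (x entry) = 7 / (3/2) = 14/3.

14/3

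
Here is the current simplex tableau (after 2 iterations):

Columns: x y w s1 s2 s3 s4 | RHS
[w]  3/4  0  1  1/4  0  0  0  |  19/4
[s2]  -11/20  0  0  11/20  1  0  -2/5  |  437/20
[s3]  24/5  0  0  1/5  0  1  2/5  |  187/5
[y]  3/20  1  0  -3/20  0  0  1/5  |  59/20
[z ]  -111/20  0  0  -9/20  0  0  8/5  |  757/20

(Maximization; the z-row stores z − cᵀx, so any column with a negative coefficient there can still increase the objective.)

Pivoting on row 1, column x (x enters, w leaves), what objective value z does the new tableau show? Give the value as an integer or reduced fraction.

73

Minimum ratio for x: (19/4)/(3/4) = 19/3.
z changes by −(z-row coeff of x)·ratio = −(-111/20)·(19/3) = 703/20.
New z = 757/20 + (703/20) = 73.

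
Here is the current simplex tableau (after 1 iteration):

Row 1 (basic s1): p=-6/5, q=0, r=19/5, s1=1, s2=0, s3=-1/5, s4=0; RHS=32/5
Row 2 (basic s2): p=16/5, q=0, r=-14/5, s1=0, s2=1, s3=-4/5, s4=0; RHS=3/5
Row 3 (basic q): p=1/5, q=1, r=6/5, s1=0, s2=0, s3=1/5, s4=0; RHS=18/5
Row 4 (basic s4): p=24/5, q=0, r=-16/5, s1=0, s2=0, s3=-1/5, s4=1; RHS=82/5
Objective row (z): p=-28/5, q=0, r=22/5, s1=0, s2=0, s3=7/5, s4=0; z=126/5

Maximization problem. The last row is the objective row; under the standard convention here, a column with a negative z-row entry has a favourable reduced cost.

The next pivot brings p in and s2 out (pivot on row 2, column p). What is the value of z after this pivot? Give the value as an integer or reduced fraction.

105/4

Minimum ratio for p: (3/5)/(16/5) = 3/16.
z changes by −(z-row coeff of p)·ratio = −(-28/5)·(3/16) = 21/20.
New z = 126/5 + (21/20) = 105/4.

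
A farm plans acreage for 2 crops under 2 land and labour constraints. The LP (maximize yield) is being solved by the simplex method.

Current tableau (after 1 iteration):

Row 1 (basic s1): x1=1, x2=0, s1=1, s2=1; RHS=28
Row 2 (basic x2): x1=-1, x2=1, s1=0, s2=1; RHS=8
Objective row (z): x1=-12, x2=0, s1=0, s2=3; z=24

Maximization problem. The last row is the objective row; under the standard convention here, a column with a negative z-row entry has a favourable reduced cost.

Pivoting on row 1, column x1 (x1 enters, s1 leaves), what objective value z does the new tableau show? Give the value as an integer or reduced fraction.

360

Minimum ratio for x1: 28/1 = 28.
z changes by −(z-row coeff of x1)·ratio = −(-12)·28 = 336.
New z = 24 + 336 = 360.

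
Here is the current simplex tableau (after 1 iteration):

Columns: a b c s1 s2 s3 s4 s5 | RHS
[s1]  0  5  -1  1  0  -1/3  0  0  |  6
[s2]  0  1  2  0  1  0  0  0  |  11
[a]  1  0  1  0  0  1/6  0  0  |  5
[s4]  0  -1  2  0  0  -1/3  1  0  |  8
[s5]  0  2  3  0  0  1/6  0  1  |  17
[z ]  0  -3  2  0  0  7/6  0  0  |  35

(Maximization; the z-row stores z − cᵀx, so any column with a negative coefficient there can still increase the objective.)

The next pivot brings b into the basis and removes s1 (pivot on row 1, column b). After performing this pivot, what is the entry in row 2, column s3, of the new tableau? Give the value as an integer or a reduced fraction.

Pivot element is row 1, column b: 5.
Normalize row 1: new (row 1, s3) = (-1/3)/5 = -1/15.
row 2 ← row 2 − 1·(new row 1): 0 − 1·(-1/15) = 1/15.

1/15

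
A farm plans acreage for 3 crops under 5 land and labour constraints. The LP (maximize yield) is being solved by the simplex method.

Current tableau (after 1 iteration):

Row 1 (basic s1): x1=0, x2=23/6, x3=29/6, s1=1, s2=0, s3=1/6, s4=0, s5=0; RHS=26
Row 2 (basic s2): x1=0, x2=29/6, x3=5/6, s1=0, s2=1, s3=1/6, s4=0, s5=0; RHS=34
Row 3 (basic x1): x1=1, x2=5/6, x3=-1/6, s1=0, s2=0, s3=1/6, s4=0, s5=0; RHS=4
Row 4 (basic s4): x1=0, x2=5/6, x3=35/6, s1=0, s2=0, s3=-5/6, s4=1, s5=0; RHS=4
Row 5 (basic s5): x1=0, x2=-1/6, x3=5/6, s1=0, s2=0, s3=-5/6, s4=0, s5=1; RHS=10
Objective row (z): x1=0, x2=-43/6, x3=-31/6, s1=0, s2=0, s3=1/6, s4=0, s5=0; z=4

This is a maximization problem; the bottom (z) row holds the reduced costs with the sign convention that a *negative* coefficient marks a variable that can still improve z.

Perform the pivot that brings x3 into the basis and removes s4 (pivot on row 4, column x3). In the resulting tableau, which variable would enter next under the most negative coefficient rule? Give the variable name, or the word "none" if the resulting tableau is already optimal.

Pivot element 35/6. New z-row = old z-row − (-31/6)·(row 4/(35/6)).
Updated z-row coefficients: x1: 0, x2: -45/7, x3: 0, s1: 0, s2: 0, s3: -4/7, s4: 31/35, s5: 0.
The most negative is -45/7 in column x2, so x2 would enter next.

x2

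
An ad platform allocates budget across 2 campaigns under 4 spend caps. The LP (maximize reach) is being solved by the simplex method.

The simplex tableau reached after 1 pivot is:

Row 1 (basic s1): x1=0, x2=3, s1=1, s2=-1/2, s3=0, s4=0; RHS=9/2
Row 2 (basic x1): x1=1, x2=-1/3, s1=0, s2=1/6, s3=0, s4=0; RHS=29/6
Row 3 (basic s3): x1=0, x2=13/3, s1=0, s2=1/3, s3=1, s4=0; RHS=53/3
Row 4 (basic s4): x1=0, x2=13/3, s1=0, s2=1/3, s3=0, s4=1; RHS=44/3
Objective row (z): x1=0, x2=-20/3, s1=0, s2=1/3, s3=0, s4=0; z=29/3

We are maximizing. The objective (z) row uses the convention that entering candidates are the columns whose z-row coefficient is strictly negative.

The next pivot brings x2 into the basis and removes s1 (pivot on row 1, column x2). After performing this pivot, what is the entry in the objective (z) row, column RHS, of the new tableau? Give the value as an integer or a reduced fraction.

Pivot element is row 1, column x2: 3.
Normalize row 1: new (row 1, RHS) = (9/2)/3 = 3/2.
z-row ← z-row − (-20/3)·(new row 1): 29/3 − (-20/3)·(3/2) = 59/3.

59/3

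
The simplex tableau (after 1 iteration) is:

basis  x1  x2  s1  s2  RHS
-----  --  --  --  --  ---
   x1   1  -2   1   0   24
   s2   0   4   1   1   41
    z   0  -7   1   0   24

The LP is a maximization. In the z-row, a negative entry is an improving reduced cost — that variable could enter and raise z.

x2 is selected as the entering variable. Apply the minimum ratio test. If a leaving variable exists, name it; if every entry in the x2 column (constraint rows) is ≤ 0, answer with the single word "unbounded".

Ratios: row 1 (x1): entry -2 ≤ 0, skip; row 2 (s2): 41/4 = 41/4.
Minimum ratio is in the s2 row, so s2 leaves.

s2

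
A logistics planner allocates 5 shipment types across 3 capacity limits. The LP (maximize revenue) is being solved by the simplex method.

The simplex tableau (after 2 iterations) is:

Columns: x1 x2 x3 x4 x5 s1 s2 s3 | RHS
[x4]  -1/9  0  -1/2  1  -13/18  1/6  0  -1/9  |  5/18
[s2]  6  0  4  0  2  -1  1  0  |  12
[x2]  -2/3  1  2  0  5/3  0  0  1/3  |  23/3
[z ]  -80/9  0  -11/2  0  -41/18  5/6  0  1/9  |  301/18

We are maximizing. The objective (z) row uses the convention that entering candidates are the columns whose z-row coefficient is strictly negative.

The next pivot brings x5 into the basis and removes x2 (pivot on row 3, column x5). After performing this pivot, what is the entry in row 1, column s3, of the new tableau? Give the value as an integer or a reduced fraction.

1/30

Pivot element is row 3, column x5: 5/3.
Normalize row 3: new (row 3, s3) = (1/3)/(5/3) = 1/5.
row 1 ← row 1 − (-13/18)·(new row 3): -1/9 − (-13/18)·(1/5) = 1/30.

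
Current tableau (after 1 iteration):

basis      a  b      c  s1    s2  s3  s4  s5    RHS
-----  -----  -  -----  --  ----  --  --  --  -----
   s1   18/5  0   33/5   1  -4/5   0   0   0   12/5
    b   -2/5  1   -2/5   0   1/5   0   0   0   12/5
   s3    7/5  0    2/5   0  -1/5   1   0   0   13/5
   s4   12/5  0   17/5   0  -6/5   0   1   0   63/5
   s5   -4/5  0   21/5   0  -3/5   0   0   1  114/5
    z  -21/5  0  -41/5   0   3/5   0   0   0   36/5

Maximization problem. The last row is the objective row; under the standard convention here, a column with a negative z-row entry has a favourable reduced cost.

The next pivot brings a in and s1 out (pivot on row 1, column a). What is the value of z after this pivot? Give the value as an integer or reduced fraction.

10

Minimum ratio for a: (12/5)/(18/5) = 2/3.
z changes by −(z-row coeff of a)·ratio = −(-21/5)·(2/3) = 14/5.
New z = 36/5 + (14/5) = 10.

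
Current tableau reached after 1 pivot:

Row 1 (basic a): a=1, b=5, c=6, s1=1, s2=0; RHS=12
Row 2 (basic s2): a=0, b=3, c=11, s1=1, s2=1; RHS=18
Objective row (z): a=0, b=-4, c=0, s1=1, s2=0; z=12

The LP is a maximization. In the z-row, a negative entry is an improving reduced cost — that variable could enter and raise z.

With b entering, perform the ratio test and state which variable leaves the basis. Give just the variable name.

Ratios: row 1 (a): 12/5 = 12/5; row 2 (s2): 18/3 = 6.
Minimum ratio 12/5 is in the a row, so a leaves.

a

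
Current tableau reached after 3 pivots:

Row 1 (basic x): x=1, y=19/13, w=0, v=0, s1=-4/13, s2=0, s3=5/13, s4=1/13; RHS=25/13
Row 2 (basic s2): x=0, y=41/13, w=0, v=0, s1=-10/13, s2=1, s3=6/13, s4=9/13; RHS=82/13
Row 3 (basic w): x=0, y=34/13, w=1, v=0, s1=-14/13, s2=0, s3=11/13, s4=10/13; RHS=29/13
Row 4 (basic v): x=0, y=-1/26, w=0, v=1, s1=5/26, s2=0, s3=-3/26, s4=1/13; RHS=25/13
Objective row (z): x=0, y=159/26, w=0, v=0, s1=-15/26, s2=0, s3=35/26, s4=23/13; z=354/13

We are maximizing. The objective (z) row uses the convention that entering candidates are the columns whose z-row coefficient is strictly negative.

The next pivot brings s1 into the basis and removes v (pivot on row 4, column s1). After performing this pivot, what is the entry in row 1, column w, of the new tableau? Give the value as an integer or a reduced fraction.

Pivot element is row 4, column s1: 5/26.
Normalize row 4: new (row 4, w) = 0/(5/26) = 0.
row 1 ← row 1 − (-4/13)·(new row 4): 0 − (-4/13)·0 = 0.

0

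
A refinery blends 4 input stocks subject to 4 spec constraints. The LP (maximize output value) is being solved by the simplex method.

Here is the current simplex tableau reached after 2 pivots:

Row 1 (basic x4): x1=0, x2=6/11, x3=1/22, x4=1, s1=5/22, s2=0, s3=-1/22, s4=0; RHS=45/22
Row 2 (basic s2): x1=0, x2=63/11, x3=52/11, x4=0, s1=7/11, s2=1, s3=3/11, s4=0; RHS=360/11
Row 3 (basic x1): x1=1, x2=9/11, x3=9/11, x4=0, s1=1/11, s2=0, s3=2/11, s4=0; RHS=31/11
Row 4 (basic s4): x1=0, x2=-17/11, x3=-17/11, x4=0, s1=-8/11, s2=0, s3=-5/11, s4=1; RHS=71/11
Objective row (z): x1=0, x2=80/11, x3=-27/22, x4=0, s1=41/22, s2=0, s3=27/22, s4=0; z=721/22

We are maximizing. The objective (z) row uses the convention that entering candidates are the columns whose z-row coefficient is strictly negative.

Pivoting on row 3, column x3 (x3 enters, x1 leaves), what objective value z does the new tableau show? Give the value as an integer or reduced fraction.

Minimum ratio for x3: (31/11)/(9/11) = 31/9.
z changes by −(z-row coeff of x3)·ratio = −(-27/22)·(31/9) = 93/22.
New z = 721/22 + (93/22) = 37.

37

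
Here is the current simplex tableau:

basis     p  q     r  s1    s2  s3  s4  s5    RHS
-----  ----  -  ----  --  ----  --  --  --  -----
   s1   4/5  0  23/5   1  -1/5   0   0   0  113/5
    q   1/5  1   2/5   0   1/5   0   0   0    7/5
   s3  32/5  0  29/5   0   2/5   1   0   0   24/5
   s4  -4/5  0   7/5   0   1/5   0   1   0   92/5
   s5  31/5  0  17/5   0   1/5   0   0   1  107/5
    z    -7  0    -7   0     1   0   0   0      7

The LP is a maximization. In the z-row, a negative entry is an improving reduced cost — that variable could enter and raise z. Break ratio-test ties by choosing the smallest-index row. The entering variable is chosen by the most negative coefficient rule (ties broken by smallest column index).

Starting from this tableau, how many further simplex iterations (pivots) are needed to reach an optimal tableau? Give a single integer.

pivot: p in, s3 out → z = 49/4
pivot: r in, p out → z = 371/29
No improving column remains; optimal.

2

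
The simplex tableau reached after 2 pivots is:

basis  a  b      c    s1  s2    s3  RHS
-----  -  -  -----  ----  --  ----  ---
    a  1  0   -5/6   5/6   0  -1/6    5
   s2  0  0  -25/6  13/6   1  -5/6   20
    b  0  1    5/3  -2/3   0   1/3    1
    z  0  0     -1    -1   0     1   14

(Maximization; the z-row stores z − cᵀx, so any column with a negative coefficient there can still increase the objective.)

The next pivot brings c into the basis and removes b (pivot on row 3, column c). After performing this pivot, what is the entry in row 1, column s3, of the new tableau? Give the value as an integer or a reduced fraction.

0

Pivot element is row 3, column c: 5/3.
Normalize row 3: new (row 3, s3) = (1/3)/(5/3) = 1/5.
row 1 ← row 1 − (-5/6)·(new row 3): -1/6 − (-5/6)·(1/5) = 0.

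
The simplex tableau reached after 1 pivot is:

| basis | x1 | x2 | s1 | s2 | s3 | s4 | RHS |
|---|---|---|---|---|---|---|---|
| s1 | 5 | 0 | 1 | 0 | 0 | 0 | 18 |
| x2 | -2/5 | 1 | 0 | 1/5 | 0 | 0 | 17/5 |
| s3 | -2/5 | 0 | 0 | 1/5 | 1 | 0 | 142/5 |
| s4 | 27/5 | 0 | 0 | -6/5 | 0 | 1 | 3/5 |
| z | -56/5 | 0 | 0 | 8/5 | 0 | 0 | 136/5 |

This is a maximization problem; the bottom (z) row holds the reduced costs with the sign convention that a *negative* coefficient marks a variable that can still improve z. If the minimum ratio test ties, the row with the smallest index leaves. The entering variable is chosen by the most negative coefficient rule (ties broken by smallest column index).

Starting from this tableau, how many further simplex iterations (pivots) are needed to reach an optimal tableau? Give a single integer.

2

pivot: x1 in, s4 out → z = 256/9
pivot: s2 in, s1 out → z = 212/5
No improving column remains; optimal.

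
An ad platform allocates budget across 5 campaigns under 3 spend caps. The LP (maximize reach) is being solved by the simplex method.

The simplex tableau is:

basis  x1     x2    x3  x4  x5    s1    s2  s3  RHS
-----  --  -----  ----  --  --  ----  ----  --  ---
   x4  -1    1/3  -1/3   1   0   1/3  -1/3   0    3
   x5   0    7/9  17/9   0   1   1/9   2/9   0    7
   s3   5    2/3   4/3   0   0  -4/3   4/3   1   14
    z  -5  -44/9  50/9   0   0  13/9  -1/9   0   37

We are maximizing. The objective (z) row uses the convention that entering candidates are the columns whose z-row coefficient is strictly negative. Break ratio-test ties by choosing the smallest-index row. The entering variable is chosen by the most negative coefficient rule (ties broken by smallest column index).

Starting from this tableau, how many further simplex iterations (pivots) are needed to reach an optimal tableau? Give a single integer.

2

pivot: x1 in, s3 out → z = 51
pivot: x2 in, x5 out → z = 89
No improving column remains; optimal.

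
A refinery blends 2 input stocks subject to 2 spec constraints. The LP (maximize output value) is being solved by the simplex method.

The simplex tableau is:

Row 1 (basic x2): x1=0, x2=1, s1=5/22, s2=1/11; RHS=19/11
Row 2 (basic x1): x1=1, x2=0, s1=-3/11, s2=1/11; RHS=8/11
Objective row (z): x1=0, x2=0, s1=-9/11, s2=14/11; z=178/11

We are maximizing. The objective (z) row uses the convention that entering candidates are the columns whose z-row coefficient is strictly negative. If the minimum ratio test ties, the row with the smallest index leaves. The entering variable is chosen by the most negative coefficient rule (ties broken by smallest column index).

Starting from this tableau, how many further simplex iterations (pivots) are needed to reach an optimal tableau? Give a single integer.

pivot: s1 in, x2 out → z = 112/5
No improving column remains; optimal.

1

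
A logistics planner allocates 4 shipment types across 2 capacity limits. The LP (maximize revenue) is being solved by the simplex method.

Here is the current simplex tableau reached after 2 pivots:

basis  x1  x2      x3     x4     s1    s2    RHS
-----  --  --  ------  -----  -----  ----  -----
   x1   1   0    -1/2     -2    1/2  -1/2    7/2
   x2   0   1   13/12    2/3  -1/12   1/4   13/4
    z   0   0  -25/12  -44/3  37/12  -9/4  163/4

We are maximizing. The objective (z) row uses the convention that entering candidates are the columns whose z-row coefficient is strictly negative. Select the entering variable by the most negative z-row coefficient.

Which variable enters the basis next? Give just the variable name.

x4

Objective-row coefficients: x1: 0, x2: 0, x3: -25/12, x4: -44/3, s1: 37/12, s2: -9/4.
The most negative is -44/3 in column x4, so x4 enters.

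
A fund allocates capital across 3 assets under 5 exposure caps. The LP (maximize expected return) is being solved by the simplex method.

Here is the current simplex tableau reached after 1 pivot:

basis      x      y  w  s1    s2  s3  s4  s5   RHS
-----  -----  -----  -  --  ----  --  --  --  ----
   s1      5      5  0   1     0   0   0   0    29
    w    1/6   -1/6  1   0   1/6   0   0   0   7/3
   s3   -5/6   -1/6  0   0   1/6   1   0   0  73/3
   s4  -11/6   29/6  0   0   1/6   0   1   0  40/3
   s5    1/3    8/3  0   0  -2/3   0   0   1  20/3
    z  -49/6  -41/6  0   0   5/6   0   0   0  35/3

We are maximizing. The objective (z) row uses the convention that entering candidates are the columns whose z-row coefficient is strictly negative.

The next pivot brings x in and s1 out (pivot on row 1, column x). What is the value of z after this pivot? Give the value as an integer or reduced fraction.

1771/30

Minimum ratio for x: 29/5 = 29/5.
z changes by −(z-row coeff of x)·ratio = −(-49/6)·(29/5) = 1421/30.
New z = 35/3 + (1421/30) = 1771/30.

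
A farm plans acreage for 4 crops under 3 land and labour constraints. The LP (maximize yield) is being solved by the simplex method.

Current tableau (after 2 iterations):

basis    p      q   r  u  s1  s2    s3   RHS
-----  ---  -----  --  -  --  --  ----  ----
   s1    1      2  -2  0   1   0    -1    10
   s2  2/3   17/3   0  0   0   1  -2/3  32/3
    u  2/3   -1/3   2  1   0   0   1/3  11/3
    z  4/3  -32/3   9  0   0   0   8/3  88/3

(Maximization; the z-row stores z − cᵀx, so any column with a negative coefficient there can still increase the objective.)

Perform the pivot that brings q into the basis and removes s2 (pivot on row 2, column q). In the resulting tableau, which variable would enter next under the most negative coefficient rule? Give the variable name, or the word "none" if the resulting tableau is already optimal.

none

Pivot element 17/3. New z-row = old z-row − (-32/3)·(row 2/(17/3)).
Updated z-row coefficients: p: 44/17, q: 0, r: 9, u: 0, s1: 0, s2: 32/17, s3: 24/17.
No coefficient is strictly negative; the tableau after this pivot is optimal.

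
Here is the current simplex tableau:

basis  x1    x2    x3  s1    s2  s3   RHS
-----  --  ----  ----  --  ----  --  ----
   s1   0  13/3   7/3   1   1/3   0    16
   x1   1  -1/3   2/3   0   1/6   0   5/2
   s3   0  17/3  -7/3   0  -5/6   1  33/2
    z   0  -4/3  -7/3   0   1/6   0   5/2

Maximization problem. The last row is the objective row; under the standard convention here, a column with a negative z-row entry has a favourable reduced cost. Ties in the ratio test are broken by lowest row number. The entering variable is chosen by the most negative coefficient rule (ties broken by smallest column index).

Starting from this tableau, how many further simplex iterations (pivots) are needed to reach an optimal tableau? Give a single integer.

pivot: x3 in, x1 out → z = 45/4
pivot: x2 in, s1 out → z = 160/11
No improving column remains; optimal.

2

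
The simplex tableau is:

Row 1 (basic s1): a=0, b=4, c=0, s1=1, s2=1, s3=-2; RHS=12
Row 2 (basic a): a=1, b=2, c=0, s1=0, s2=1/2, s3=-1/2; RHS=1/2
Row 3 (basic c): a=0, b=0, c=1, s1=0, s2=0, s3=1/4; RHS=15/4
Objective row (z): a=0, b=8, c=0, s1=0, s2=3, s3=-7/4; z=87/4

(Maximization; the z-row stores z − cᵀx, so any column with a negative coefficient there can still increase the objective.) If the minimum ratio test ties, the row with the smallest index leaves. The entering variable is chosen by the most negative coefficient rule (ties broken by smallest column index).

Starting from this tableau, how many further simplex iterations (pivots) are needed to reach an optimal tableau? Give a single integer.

1

pivot: s3 in, c out → z = 48
No improving column remains; optimal.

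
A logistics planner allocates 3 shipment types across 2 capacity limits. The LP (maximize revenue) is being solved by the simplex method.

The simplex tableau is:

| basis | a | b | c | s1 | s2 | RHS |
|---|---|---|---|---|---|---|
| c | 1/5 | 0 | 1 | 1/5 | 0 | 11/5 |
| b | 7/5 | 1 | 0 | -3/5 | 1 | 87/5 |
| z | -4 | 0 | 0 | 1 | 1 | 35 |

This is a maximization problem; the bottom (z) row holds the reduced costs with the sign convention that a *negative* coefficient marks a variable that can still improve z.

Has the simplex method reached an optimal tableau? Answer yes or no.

no

Column a has objective-row coefficient -4, which is negative; an improving pivot exists, so not yet optimal.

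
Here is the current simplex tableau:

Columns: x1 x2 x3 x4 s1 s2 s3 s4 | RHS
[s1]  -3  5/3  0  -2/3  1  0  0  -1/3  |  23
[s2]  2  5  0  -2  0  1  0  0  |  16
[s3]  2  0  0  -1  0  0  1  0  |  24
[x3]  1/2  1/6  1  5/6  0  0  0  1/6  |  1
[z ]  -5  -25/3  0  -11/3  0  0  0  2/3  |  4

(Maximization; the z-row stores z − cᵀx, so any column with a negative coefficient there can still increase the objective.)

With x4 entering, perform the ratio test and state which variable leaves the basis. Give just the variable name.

Ratios: row 1 (s1): entry -2/3 ≤ 0, skip; row 2 (s2): entry -2 ≤ 0, skip; row 3 (s3): entry -1 ≤ 0, skip; row 4 (x3): 1/(5/6) = 6/5.
Minimum ratio 6/5 is in the x3 row, so x3 leaves.

x3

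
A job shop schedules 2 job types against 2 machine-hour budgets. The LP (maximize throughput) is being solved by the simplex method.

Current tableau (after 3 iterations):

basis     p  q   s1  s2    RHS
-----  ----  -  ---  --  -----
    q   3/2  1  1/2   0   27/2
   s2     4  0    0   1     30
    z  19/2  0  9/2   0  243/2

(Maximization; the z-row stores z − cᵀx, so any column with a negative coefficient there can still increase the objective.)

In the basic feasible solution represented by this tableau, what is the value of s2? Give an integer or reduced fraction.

s2 is basic (row 2); its value is the RHS of that row: 30.

30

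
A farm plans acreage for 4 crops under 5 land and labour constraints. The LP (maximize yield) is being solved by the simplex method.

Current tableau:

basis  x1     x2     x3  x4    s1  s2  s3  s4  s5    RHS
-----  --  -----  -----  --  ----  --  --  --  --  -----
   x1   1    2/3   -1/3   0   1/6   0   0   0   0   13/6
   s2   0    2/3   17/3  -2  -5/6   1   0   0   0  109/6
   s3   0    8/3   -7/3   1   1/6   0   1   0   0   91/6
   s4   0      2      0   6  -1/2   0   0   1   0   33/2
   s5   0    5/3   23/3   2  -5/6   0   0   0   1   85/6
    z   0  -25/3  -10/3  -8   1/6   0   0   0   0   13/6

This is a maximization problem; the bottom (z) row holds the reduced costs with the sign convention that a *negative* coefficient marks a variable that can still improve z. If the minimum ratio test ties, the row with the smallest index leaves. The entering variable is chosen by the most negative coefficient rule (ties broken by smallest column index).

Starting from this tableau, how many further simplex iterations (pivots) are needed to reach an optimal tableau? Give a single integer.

3

pivot: x2 in, x1 out → z = 117/4
pivot: x4 in, s4 out → z = 511/12
pivot: x3 in, s5 out → z = 2287/49
No improving column remains; optimal.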